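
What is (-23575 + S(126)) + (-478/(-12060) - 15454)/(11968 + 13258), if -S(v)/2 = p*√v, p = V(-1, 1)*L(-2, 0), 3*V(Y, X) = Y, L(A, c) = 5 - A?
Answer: -3586151975881/152112780 + 14*√14 ≈ -23523.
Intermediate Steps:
V(Y, X) = Y/3
p = -7/3 (p = ((⅓)*(-1))*(5 - 1*(-2)) = -(5 + 2)/3 = -⅓*7 = -7/3 ≈ -2.3333)
S(v) = 14*√v/3 (S(v) = -(-14)*√v/3 = 14*√v/3)
(-23575 + S(126)) + (-478/(-12060) - 15454)/(11968 + 13258) = (-23575 + 14*√126/3) + (-478/(-12060) - 15454)/(11968 + 13258) = (-23575 + 14*(3*√14)/3) + (-478*(-1/12060) - 15454)/25226 = (-23575 + 14*√14) + (239/6030 - 15454)*(1/25226) = (-23575 + 14*√14) - 93187381/6030*1/25226 = (-23575 + 14*√14) - 93187381/152112780 = -3586151975881/152112780 + 14*√14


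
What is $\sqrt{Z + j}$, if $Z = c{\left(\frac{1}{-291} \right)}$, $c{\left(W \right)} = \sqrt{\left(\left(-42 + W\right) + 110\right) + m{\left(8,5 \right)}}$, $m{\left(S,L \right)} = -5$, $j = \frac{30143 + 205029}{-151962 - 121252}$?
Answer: $\frac{\sqrt{-1360236890116062 + 10860976965318 \sqrt{1333653}}}{39752637} \approx 2.6601$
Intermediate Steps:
$j = - \frac{117586}{136607}$ ($j = \frac{235172}{-273214} = 235172 \left(- \frac{1}{273214}\right) = - \frac{117586}{136607} \approx -0.86076$)
$c{\left(W \right)} = \sqrt{63 + W}$ ($c{\left(W \right)} = \sqrt{\left(\left(-42 + W\right) + 110\right) - 5} = \sqrt{\left(68 + W\right) - 5} = \sqrt{63 + W}$)
$Z = \frac{2 \sqrt{1333653}}{291}$ ($Z = \sqrt{63 + \frac{1}{-291}} = \sqrt{63 - \frac{1}{291}} = \sqrt{\frac{18332}{291}} = \frac{2 \sqrt{1333653}}{291} \approx 7.937$)
$\sqrt{Z + j} = \sqrt{\frac{2 \sqrt{1333653}}{291} - \frac{117586}{136607}} = \sqrt{- \frac{117586}{136607} + \frac{2 \sqrt{1333653}}{291}}$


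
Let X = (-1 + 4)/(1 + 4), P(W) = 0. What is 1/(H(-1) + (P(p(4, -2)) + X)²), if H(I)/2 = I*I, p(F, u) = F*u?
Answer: 25/59 ≈ 0.42373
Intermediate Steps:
H(I) = 2*I² (H(I) = 2*(I*I) = 2*I²)
X = ⅗ (X = 3/5 = 3*(⅕) = ⅗ ≈ 0.60000)
1/(H(-1) + (P(p(4, -2)) + X)²) = 1/(2*(-1)² + (0 + ⅗)²) = 1/(2*1 + (⅗)²) = 1/(2 + 9/25) = 1/(59/25) = 25/59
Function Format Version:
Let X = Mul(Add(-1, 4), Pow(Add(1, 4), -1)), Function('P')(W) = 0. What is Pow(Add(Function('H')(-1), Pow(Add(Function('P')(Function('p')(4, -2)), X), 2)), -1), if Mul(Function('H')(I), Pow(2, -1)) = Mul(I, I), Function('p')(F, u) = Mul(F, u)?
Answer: Rational(25, 59) ≈ 0.42373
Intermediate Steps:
Function('H')(I) = Mul(2, Pow(I, 2)) (Function('H')(I) = Mul(2, Mul(I, I)) = Mul(2, Pow(I, 2)))
X = Rational(3, 5) (X = Mul(3, Pow(5, -1)) = Mul(3, Rational(1, 5)) = Rational(3, 5) ≈ 0.60000)
Pow(Add(Function('H')(-1), Pow(Add(Function('P')(Function('p')(4, -2)), X), 2)), -1) = Pow(Add(Mul(2, Pow(-1, 2)), Pow(Add(0, Rational(3, 5)), 2)), -1) = Pow(Add(Mul(2, 1), Pow(Rational(3, 5), 2)), -1) = Pow(Add(2, Rational(9, 25)), -1) = Pow(Rational(59, 25), -1) = Rational(25, 59)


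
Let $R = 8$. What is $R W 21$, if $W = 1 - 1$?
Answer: $0$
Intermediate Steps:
$W = 0$ ($W = 1 - 1 = 0$)
$R W 21 = 8 \cdot 0 \cdot 21 = 0 \cdot 21 = 0$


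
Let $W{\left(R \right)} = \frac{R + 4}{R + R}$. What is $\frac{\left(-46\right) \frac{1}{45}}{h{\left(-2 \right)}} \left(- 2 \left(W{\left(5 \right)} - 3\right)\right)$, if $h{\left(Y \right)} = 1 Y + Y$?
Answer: $\frac{161}{150} \approx 1.0733$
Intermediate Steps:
$W{\left(R \right)} = \frac{4 + R}{2 R}$
$h{\left(Y \right)} = 2 Y$ ($h{\left(Y \right)} = Y + Y = 2 Y$)
$\frac{\left(-46\right) \frac{1}{45}}{h{\left(-2 \right)}} \left(- 2 \left(W{\left(5 \right)} - 3\right)\right) = \frac{\left(-46\right) \frac{1}{45}}{2 \left(-2\right)} \left(- 2 \left(\frac{4 + 5}{2 \cdot 5} - 3\right)\right) = \frac{\left(-46\right) \frac{1}{45}}{-4} \left(- 2 \left(\frac{1}{2} \cdot \frac{1}{5} \cdot 9 - 3\right)\right) = \left(- \frac{46}{45}\right) \left(- \frac{1}{4}\right) \left(- 2 \left(\frac{9}{10} - 3\right)\right) = \frac{23 \left(\left(-2\right) \left(- \frac{21}{10}\right)\right)}{90} = \frac{23}{90} \cdot \frac{21}{5} = \frac{161}{150}$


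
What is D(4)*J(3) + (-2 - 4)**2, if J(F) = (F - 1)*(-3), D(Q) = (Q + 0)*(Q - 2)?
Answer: -12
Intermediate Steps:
D(Q) = Q*(-2 + Q)
J(F) = 3 - 3*F (J(F) = (-1 + F)*(-3) = 3 - 3*F)
D(4)*J(3) + (-2 - 4)**2 = (4*(-2 + 4))*(3 - 3*3) + (-2 - 4)**2 = (4*2)*(3 - 9) + (-6)**2 = 8*(-6) + 36 = -48 + 36 = -12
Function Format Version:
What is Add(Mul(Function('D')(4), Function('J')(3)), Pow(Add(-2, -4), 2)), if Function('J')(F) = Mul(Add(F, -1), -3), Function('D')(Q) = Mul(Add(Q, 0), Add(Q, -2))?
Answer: -12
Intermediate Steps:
Function('D')(Q) = Mul(Q, Add(-2, Q))
Function('J')(F) = Add(3, Mul(-3, F)) (Function('J')(F) = Mul(Add(-1, F), -3) = Add(3, Mul(-3, F)))
Add(Mul(Function('D')(4), Function('J')(3)), Pow(Add(-2, -4), 2)) = Add(Mul(Mul(4, Add(-2, 4)), Add(3, Mul(-3, 3))), Pow(Add(-2, -4), 2)) = Add(Mul(Mul(4, 2), Add(3, -9)), Pow(-6, 2)) = Add(Mul(8, -6), 36) = Add(-48, 36) = -12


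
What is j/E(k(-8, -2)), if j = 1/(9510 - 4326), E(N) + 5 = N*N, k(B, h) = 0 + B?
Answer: 1/305856 ≈ 3.2695e-6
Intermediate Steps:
k(B, h) = B
E(N) = -5 + N**2 (E(N) = -5 + N*N = -5 + N**2)
j = 1/5184 ≈ 0.00019290
j/E(k(-8, -2)) = 1/(5184*(-5 + (-8)**2)) = 1/(5184*(-5 + 64)) = (1/5184)/59 = (1/5184)*(1/59) = 1/305856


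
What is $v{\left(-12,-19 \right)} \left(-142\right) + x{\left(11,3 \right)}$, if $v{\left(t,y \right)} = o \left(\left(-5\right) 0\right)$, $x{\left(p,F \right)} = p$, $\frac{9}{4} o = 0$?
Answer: $11$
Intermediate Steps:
$o = 0$ ($o = \frac{4}{9} \cdot 0 = 0$)
$v{\left(t,y \right)} = 0$ ($v{\left(t,y \right)} = 0 \left(\left(-5\right) 0\right) = 0 \cdot 0 = 0$)
$v{\left(-12,-19 \right)} \left(-142\right) + x{\left(11,3 \right)} = 0 \left(-142\right) + 11 = 0 + 11 = 11$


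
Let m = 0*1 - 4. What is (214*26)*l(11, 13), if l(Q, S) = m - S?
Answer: -94588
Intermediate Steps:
m = -4 (m = 0 - 4 = -4)
l(Q, S) = -4 - S
(214*26)*l(11, 13) = (214*26)*(-4 - 1*13) = 5564*(-4 - 13) = 5564*(-17) = -94588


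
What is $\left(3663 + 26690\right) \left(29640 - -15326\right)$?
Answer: $1364852998$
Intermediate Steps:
$\left(3663 + 26690\right) \left(29640 - -15326\right) = 30353 \left(29640 + 15326\right) = 30353 \cdot 44966 = 1364852998$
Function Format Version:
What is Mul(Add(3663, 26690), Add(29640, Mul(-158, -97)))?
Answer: 1364852998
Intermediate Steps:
Mul(Add(3663, 26690), Add(29640, Mul(-158, -97))) = Mul(30353, Add(29640, 15326)) = Mul(30353, 44966) = 1364852998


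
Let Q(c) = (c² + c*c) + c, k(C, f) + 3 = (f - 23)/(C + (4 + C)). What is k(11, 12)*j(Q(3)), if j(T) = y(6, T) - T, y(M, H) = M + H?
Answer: -267/13 ≈ -20.538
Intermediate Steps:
y(M, H) = H + M
k(C, f) = -3 + (-23 + f)/(4 + 2*C) (k(C, f) = -3 + (f - 23)/(C + (4 + C)) = -3 + (-23 + f)/(4 + 2*C))
Q(c) = c + 2*c² (Q(c) = (c² + c²) + c = 2*c² + c = c + 2*c²)
j(T) = 6 (j(T) = (T + 6) - T = (6 + T) - T = 6)
k(11, 12)*j(Q(3)) = ((-35 + 12 - 6*11)/(2*(2 + 11)))*6 = ((½)*(-35 + 12 - 66)/13)*6 = ((½)*(1/13)*(-89))*6 = -89/26*6 = -267/13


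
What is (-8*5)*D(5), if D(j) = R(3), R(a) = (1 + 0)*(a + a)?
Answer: -240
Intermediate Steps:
R(a) = 2*a (R(a) = 1*(2*a) = 2*a)
D(j) = 6 (D(j) = 2*3 = 6)
(-8*5)*D(5) = -8*5*6 = -40*6 = -240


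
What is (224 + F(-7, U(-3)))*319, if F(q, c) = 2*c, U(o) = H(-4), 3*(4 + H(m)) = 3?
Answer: 69542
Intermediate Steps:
H(m) = -3 (H(m) = -4 + (⅓)*3 = -4 + 1 = -3)
U(o) = -3
(224 + F(-7, U(-3)))*319 = (224 + 2*(-3))*319 = (224 - 6)*319 = 218*319 = 69542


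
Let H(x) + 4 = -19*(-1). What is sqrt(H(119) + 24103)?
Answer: sqrt(24118) ≈ 155.30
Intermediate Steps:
H(x) = 15 (H(x) = -4 - 19*(-1) = -4 + 19 = 15)
sqrt(H(119) + 24103) = sqrt(15 + 24103) = sqrt(24118)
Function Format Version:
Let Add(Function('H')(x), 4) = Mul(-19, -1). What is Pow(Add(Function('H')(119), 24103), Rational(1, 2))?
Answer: Pow(24118, Rational(1, 2)) ≈ 155.30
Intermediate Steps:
Function('H')(x) = 15 (Function('H')(x) = Add(-4, Mul(-19, -1)) = Add(-4, 19) = 15)
Pow(Add(Function('H')(119), 24103), Rational(1, 2)) = Pow(Add(15, 24103), Rational(1, 2)) = Pow(24118, Rational(1, 2))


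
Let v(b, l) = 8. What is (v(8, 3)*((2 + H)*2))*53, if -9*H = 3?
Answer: 4240/3 ≈ 1413.3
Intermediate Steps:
H = -1/3 (H = -1/9*3 = -1/3 ≈ -0.33333)
(v(8, 3)*((2 + H)*2))*53 = (8*((2 - 1/3)*2))*53 = (8*((5/3)*2))*53 = (8*(10/3))*53 = (80/3)*53 = 4240/3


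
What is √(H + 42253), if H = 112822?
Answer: 5*√6203 ≈ 393.80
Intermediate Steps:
√(H + 42253) = √(112822 + 42253) = √155075 = 5*√6203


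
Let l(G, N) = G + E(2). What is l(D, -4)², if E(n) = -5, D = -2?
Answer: 49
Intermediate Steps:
l(G, N) = -5 + G (l(G, N) = G - 5 = -5 + G)
l(D, -4)² = (-5 - 2)² = (-7)² = 49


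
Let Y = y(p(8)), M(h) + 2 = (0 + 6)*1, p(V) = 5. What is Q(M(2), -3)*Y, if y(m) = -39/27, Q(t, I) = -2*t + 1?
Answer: 91/9 ≈ 10.111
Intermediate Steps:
M(h) = 4 (M(h) = -2 + (0 + 6)*1 = -2 + 6*1 = -2 + 6 = 4)
Q(t, I) = 1 - 2*t
y(m) = -13/9 (y(m) = -39*1/27 = -13/9)
Y = -13/9 ≈ -1.4444
Q(M(2), -3)*Y = (1 - 2*4)*(-13/9) = (1 - 8)*(-13/9) = -7*(-13/9) = 91/9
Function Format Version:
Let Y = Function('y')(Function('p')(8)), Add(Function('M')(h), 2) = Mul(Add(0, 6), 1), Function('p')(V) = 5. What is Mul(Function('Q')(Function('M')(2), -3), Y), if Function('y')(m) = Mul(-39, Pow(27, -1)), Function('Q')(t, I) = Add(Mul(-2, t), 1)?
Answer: Rational(91, 9) ≈ 10.111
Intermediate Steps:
Function('M')(h) = 4 (Function('M')(h) = Add(-2, Mul(Add(0, 6), 1)) = Add(-2, Mul(6, 1)) = Add(-2, 6) = 4)
Function('Q')(t, I) = Add(1, Mul(-2, t))
Function('y')(m) = Rational(-13, 9) (Function('y')(m) = Mul(-39, Rational(1, 27)) = Rational(-13, 9))
Y = Rational(-13, 9) ≈ -1.4444
Mul(Function('Q')(Function('M')(2), -3), Y) = Mul(Add(1, Mul(-2, 4)), Rational(-13, 9)) = Mul(Add(1, -8), Rational(-13, 9)) = Mul(-7, Rational(-13, 9)) = Rational(91, 9)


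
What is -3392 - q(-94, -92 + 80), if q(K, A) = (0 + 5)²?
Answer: -3417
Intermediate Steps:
q(K, A) = 25 (q(K, A) = 5² = 25)
-3392 - q(-94, -92 + 80) = -3392 - 1*25 = -3392 - 25 = -3417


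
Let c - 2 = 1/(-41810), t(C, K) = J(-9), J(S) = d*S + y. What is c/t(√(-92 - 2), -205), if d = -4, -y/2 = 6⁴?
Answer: -9291/11874040 ≈ -0.00078246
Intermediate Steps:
y = -2592 (y = -2*6⁴ = -2*1296 = -2592)
J(S) = -2592 - 4*S (J(S) = -4*S - 2592 = -2592 - 4*S)
t(C, K) = -2556 (t(C, K) = -2592 - 4*(-9) = -2592 + 36 = -2556)
c = 83619/41810 (c = 2 + 1/(-41810) = 2 - 1/41810 = 83619/41810 ≈ 2.0000)
c/t(√(-92 - 2), -205) = (83619/41810)/(-2556) = (83619/41810)*(-1/2556) = -9291/11874040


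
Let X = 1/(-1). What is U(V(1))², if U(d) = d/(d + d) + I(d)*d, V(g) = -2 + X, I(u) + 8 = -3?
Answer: 4489/4 ≈ 1122.3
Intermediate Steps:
I(u) = -11 (I(u) = -8 - 3 = -11)
X = -1
V(g) = -3 (V(g) = -2 - 1 = -3)
U(d) = ½ - 11*d (U(d) = d/(d + d) - 11*d = d/((2*d)) - 11*d = (1/(2*d))*d - 11*d = ½ - 11*d)
U(V(1))² = (½ - 11*(-3))² = (½ + 33)² = (67/2)² = 4489/4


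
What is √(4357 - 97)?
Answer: 2*√1065 ≈ 65.269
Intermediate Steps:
√(4357 - 97) = √4260 = 2*√1065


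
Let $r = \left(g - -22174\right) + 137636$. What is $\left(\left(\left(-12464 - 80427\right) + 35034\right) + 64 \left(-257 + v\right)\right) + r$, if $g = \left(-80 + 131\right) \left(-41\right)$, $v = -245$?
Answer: $67734$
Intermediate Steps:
$g = -2091$ ($g = 51 \left(-41\right) = -2091$)
$r = 157719$ ($r = \left(-2091 - -22174\right) + 137636 = \left(-2091 + 22174\right) + 137636 = 20083 + 137636 = 157719$)
$\left(\left(\left(-12464 - 80427\right) + 35034\right) + 64 \left(-257 + v\right)\right) + r = \left(\left(\left(-12464 - 80427\right) + 35034\right) + 64 \left(-257 - 245\right)\right) + 157719 = \left(\left(-92891 + 35034\right) + 64 \left(-502\right)\right) + 157719 = \left(-57857 - 32128\right) + 157719 = -89985 + 157719 = 67734$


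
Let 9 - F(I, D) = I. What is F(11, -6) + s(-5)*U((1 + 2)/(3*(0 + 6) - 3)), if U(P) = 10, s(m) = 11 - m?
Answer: 158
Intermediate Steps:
F(I, D) = 9 - I
F(11, -6) + s(-5)*U((1 + 2)/(3*(0 + 6) - 3)) = (9 - 1*11) + (11 - 1*(-5))*10 = (9 - 11) + (11 + 5)*10 = -2 + 16*10 = -2 + 160 = 158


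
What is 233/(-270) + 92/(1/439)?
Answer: 10904527/270 ≈ 40387.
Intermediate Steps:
233/(-270) + 92/(1/439) = 233*(-1/270) + 92/(1/439) = -233/270 + 92*439 = -233/270 + 40388 = 10904527/270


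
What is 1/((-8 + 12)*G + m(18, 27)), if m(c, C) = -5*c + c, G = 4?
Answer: -1/56 ≈ -0.017857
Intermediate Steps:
m(c, C) = -4*c
1/((-8 + 12)*G + m(18, 27)) = 1/((-8 + 12)*4 - 4*18) = 1/(4*4 - 72) = 1/(16 - 72) = 1/(-56) = -1/56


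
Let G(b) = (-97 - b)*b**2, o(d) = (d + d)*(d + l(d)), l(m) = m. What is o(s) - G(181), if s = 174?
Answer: 9228662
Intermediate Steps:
o(d) = 4*d**2 (o(d) = (d + d)*(d + d) = (2*d)*(2*d) = 4*d**2)
G(b) = b**2*(-97 - b)
o(s) - G(181) = 4*174**2 - 181**2*(-97 - 1*181) = 4*30276 - 32761*(-97 - 181) = 121104 - 32761*(-278) = 121104 - 1*(-9107558) = 121104 + 9107558 = 9228662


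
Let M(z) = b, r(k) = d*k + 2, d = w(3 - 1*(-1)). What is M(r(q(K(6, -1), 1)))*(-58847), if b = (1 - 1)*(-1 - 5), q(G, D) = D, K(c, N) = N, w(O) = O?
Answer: 0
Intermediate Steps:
d = 4 (d = 3 - 1*(-1) = 3 + 1 = 4)
b = 0 (b = 0*(-6) = 0)
r(k) = 2 + 4*k (r(k) = 4*k + 2 = 2 + 4*k)
M(z) = 0
M(r(q(K(6, -1), 1)))*(-58847) = 0*(-58847) = 0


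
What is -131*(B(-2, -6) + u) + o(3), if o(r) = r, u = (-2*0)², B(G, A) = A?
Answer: 789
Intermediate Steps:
u = 0 (u = 0² = 0)
-131*(B(-2, -6) + u) + o(3) = -131*(-6 + 0) + 3 = -131*(-6) + 3 = 786 + 3 = 789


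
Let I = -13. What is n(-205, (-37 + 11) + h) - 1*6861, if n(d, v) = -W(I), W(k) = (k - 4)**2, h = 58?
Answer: -7150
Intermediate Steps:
W(k) = (-4 + k)**2
n(d, v) = -289 (n(d, v) = -(-4 - 13)**2 = -1*(-17)**2 = -1*289 = -289)
n(-205, (-37 + 11) + h) - 1*6861 = -289 - 1*6861 = -289 - 6861 = -7150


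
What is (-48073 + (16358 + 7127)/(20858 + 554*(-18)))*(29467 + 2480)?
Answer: -16717839318771/10886 ≈ -1.5357e+9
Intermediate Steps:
(-48073 + (16358 + 7127)/(20858 + 554*(-18)))*(29467 + 2480) = (-48073 + 23485/(20858 - 9972))*31947 = (-48073 + 23485/10886)*31947 = -523299193/10886*31947 = -16717839318771/10886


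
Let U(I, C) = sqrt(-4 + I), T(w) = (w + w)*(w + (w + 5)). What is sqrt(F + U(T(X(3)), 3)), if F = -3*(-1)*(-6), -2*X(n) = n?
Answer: sqrt(-18 + I*sqrt(10)) ≈ 0.37126 + 4.2589*I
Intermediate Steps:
X(n) = -n/2
T(w) = 2*w*(5 + 2*w) (T(w) = (2*w)*(w + (5 + w)) = (2*w)*(5 + 2*w) = 2*w*(5 + 2*w))
F = -18 (F = 3*(-6) = -18)
sqrt(F + U(T(X(3)), 3)) = sqrt(-18 + sqrt(-4 + 2*(-1/2*3)*(5 + 2*(-1/2*3)))) = sqrt(-18 + sqrt(-4 + 2*(-3/2)*(5 + 2*(-3/2)))) = sqrt(-18 + sqrt(-4 + 2*(-3/2)*(5 - 3))) = sqrt(-18 + sqrt(-4 + 2*(-3/2)*2)) = sqrt(-18 + sqrt(-4 - 6)) = sqrt(-18 + sqrt(-10)) = sqrt(-18 + I*sqrt(10))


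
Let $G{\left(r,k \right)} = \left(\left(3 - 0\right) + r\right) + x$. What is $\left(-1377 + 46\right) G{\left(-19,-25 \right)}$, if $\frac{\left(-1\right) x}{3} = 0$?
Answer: $21296$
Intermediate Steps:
$x = 0$ ($x = \left(-3\right) 0 = 0$)
$G{\left(r,k \right)} = 3 + r$ ($G{\left(r,k \right)} = \left(\left(3 - 0\right) + r\right) + 0 = \left(\left(3 + 0\right) + r\right) + 0 = \left(3 + r\right) + 0 = 3 + r$)
$\left(-1377 + 46\right) G{\left(-19,-25 \right)} = \left(-1377 + 46\right) \left(3 - 19\right) = \left(-1331\right) \left(-16\right) = 21296$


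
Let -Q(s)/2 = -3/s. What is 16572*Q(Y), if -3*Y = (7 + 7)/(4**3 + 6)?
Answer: -1491480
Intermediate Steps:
Y = -1/15 (Y = -(7 + 7)/(3*(4**3 + 6)) = -14/(3*(64 + 6)) = -14/(3*70) = -1/3*1/5 = -1/15 ≈ -0.066667)
Q(s) = 6/s (Q(s) = -(-6)/s = 6/s)
16572*Q(Y) = 16572*(6/(-1/15)) = 16572*(6*(-15)) = 16572*(-90) = -1491480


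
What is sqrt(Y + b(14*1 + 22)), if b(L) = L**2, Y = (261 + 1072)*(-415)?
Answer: I*sqrt(551899) ≈ 742.9*I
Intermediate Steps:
Y = -553195 (Y = 1333*(-415) = -553195)
sqrt(Y + b(14*1 + 22)) = sqrt(-553195 + (14*1 + 22)**2) = sqrt(-553195 + (14 + 22)**2) = sqrt(-553195 + 36**2) = sqrt(-553195 + 1296) = sqrt(-551899) = I*sqrt(551899)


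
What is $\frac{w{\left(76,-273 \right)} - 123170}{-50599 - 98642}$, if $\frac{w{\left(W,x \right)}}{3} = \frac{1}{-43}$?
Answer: $\frac{5296313}{6417363} \approx 0.82531$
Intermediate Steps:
$w{\left(W,x \right)} = - \frac{3}{43}$ ($w{\left(W,x \right)} = \frac{3}{-43} = 3 \left(- \frac{1}{43}\right) = - \frac{3}{43}$)
$\frac{w{\left(76,-273 \right)} - 123170}{-50599 - 98642} = \frac{- \frac{3}{43} - 123170}{-50599 - 98642} = - \frac{5296313}{43 \left(-149241\right)} = \left(- \frac{5296313}{43}\right) \left(- \frac{1}{149241}\right) = \frac{5296313}{6417363}$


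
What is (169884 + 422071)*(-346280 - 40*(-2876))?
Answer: -136883674200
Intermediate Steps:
(169884 + 422071)*(-346280 - 40*(-2876)) = 591955*(-346280 + 115040) = 591955*(-231240) = -136883674200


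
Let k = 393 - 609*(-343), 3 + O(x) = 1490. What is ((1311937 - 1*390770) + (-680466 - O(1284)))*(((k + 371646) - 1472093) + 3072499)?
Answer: 521805153048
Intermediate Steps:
O(x) = 1487 (O(x) = -3 + 1490 = 1487)
k = 209280 (k = 393 + 208887 = 209280)
((1311937 - 1*390770) + (-680466 - O(1284)))*(((k + 371646) - 1472093) + 3072499) = ((1311937 - 1*390770) + (-680466 - 1*1487))*(((209280 + 371646) - 1472093) + 3072499) = ((1311937 - 390770) + (-680466 - 1487))*((580926 - 1472093) + 3072499) = (921167 - 681953)*(-891167 + 3072499) = 239214*2181332 = 521805153048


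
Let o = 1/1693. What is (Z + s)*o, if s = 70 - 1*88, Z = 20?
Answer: 2/1693 ≈ 0.0011813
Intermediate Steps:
s = -18 (s = 70 - 88 = -18)
o = 1/1693 ≈ 0.00059067
(Z + s)*o = (20 - 18)*(1/1693) = 2*(1/1693) = 2/1693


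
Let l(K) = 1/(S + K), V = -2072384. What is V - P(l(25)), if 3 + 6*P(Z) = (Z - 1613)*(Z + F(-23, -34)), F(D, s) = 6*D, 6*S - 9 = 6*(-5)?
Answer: -7800816091/3698 ≈ -2.1095e+6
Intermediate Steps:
S = -7/2 (S = 3/2 + (6*(-5))/6 = 3/2 + (⅙)*(-30) = 3/2 - 5 = -7/2 ≈ -3.5000)
l(K) = 1/(-7/2 + K)
P(Z) = -½ + (-1613 + Z)*(-138 + Z)/6 (P(Z) = -½ + ((Z - 1613)*(Z + 6*(-23)))/6 = -½ + ((-1613 + Z)*(Z - 138))/6 = -½ + ((-1613 + Z)*(-138 + Z))/6 = -½ + (-1613 + Z)*(-138 + Z)/6)
V - P(l(25)) = -2072384 - (74197/2 - 1751/(3*(-7 + 2*25)) + (2/(-7 + 2*25))²/6) = -2072384 - (74197/2 - 1751/(3*(-7 + 50)) + (2/(-7 + 50))²/6) = -2072384 - (74197/2 - 1751/(3*43) + (2/43)²/6) = -2072384 - (74197/2 - 1751/(3*43) + (2*(1/43))²/6) = -2072384 - (74197/2 - 1751/6*2/43 + (2/43)²/6) = -2072384 - (74197/2 - 1751/129 + (⅙)*(4/1849)) = -2072384 - (74197/2 - 1751/129 + 2/5547) = -2072384 - 1*137140059/3698 = -2072384 - 137140059/3698 = -7800816091/3698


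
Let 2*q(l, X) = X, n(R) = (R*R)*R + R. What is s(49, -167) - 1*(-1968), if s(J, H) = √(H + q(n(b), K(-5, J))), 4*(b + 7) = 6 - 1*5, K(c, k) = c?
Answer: 1968 + I*√678/2 ≈ 1968.0 + 13.019*I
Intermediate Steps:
b = -27/4 (b = -7 + (6 - 1*5)/4 = -7 + (6 - 5)/4 = -7 + (¼)*1 = -7 + ¼ = -27/4 ≈ -6.7500)
n(R) = R + R³ (n(R) = R²*R + R = R³ + R = R + R³)
q(l, X) = X/2
s(J, H) = √(-5/2 + H) (s(J, H) = √(H + (½)*(-5)) = √(H - 5/2) = √(-5/2 + H))
s(49, -167) - 1*(-1968) = √(-10 + 4*(-167))/2 - 1*(-1968) = √(-10 - 668)/2 + 1968 = √(-678)/2 + 1968 = (I*√678)/2 + 1968 = I*√678/2 + 1968 = 1968 + I*√678/2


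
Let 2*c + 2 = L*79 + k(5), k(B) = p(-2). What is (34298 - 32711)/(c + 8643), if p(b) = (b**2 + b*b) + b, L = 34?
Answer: 1587/9988 ≈ 0.15889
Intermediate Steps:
p(b) = b + 2*b**2 (p(b) = (b**2 + b**2) + b = 2*b**2 + b = b + 2*b**2)
k(B) = 6 (k(B) = -2*(1 + 2*(-2)) = -2*(1 - 4) = -2*(-3) = 6)
c = 1345 (c = -1 + (34*79 + 6)/2 = -1 + (2686 + 6)/2 = -1 + (1/2)*2692 = -1 + 1346 = 1345)
(34298 - 32711)/(c + 8643) = (34298 - 32711)/(1345 + 8643) = 1587/9988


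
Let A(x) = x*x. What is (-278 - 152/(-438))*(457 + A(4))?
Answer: -28761238/219 ≈ -1.3133e+5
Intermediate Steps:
A(x) = x**2
(-278 - 152/(-438))*(457 + A(4)) = (-278 - 152/(-438))*(457 + 4**2) = (-278 - 152*(-1/438))*(457 + 16) = (-278 + 76/219)*473 = -60806/219*473 = -28761238/219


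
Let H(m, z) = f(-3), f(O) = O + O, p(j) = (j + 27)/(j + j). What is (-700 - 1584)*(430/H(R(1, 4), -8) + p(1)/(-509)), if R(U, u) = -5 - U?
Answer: 250045468/1527 ≈ 1.6375e+5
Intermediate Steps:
p(j) = (27 + j)/(2*j) (p(j) = (27 + j)/((2*j)) = (27 + j)*(1/(2*j)) = (27 + j)/(2*j))
f(O) = 2*O
H(m, z) = -6 (H(m, z) = 2*(-3) = -6)
(-700 - 1584)*(430/H(R(1, 4), -8) + p(1)/(-509)) = (-700 - 1584)*(430/(-6) + ((1/2)*(27 + 1)/1)/(-509)) = -2284*(430*(-1/6) + ((1/2)*1*28)*(-1/509)) = -2284*(-215/3 + 14*(-1/509)) = -2284*(-215/3 - 14/509) = -2284*(-109477/1527) = 250045468/1527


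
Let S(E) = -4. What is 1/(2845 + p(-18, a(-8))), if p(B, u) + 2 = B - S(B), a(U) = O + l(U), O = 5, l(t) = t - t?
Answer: 1/2829 ≈ 0.00035348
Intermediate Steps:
l(t) = 0
a(U) = 5 (a(U) = 5 + 0 = 5)
p(B, u) = 2 + B (p(B, u) = -2 + (B - 1*(-4)) = -2 + (B + 4) = -2 + (4 + B) = 2 + B)
1/(2845 + p(-18, a(-8))) = 1/(2845 + (2 - 18)) = 1/(2845 - 16) = 1/2829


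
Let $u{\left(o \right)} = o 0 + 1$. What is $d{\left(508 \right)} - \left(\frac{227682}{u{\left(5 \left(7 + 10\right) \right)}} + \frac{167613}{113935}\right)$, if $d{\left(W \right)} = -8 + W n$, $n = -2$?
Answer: $- \frac{26057785723}{113935} \approx -2.2871 \cdot 10^{5}$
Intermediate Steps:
$u{\left(o \right)} = 1$ ($u{\left(o \right)} = 0 + 1 = 1$)
$d{\left(W \right)} = -8 - 2 W$ ($d{\left(W \right)} = -8 + W \left(-2\right) = -8 - 2 W$)
$d{\left(508 \right)} - \left(\frac{227682}{u{\left(5 \left(7 + 10\right) \right)}} + \frac{167613}{113935}\right) = \left(-8 - 1016\right) - \left(\frac{227682}{1} + \frac{167613}{113935}\right) = \left(-8 - 1016\right) - \left(227682 \cdot 1 + 167613 \cdot \frac{1}{113935}\right) = -1024 - \left(227682 + \frac{167613}{113935}\right) = -1024 - \frac{25941116283}{113935} = - \frac{26057785723}{113935}$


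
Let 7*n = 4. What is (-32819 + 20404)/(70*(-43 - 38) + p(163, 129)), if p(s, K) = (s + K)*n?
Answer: 86905/38522 ≈ 2.2560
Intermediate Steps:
n = 4/7 (n = (⅐)*4 = 4/7 ≈ 0.57143)
p(s, K) = 4*K/7 + 4*s/7 (p(s, K) = (s + K)*(4/7) = (K + s)*(4/7) = 4*K/7 + 4*s/7)
(-32819 + 20404)/(70*(-43 - 38) + p(163, 129)) = (-32819 + 20404)/(70*(-43 - 38) + ((4/7)*129 + (4/7)*163)) = -12415/(70*(-81) + (516/7 + 652/7)) = -12415/(-5670 + 1168/7) = -12415/(-38522/7) = -12415*(-7/38522) = 86905/38522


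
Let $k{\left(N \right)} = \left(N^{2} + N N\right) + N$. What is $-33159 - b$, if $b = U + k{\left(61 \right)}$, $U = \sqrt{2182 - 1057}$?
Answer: $-40662 - 15 \sqrt{5} \approx -40696.0$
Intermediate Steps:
$U = 15 \sqrt{5}$ ($U = \sqrt{1125} = 15 \sqrt{5} \approx 33.541$)
$k{\left(N \right)} = N + 2 N^{2}$ ($k{\left(N \right)} = \left(N^{2} + N^{2}\right) + N = 2 N^{2} + N = N + 2 N^{2}$)
$b = 7503 + 15 \sqrt{5}$ ($b = 15 \sqrt{5} + 61 \left(1 + 2 \cdot 61\right) = 15 \sqrt{5} + 61 \left(1 + 122\right) = 15 \sqrt{5} + 61 \cdot 123 = 15 \sqrt{5} + 7503 = 7503 + 15 \sqrt{5} \approx 7536.5$)
$-33159 - b = -33159 - \left(7503 + 15 \sqrt{5}\right) = -40662 - 15 \sqrt{5}$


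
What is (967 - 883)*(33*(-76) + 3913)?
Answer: 118020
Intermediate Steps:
(967 - 883)*(33*(-76) + 3913) = 84*(-2508 + 3913) = 84*1405 = 118020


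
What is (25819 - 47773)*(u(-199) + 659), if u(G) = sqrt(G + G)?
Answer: -14467686 - 21954*I*sqrt(398) ≈ -1.4468e+7 - 4.3798e+5*I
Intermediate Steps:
u(G) = sqrt(2)*sqrt(G) (u(G) = sqrt(2*G) = sqrt(2)*sqrt(G))
(25819 - 47773)*(u(-199) + 659) = (25819 - 47773)*(sqrt(2)*sqrt(-199) + 659) = -21954*(sqrt(2)*(I*sqrt(199)) + 659) = -21954*(I*sqrt(398) + 659) = -21954*(659 + I*sqrt(398)) = -14467686 - 21954*I*sqrt(398)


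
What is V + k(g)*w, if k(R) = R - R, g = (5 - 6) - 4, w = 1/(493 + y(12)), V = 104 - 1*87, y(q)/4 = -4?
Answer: 17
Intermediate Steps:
y(q) = -16 (y(q) = 4*(-4) = -16)
V = 17 (V = 104 - 87 = 17)
w = 1/477 (w = 1/(493 - 16) = 1/477 ≈ 0.0020964)
g = -5 (g = -1 - 4 = -5)
k(R) = 0
V + k(g)*w = 17 + 0*(1/477) = 17 + 0 = 17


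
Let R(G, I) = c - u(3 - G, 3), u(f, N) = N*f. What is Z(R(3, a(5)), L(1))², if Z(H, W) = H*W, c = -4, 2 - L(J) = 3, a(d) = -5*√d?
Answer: 16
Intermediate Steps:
L(J) = -1 (L(J) = 2 - 1*3 = 2 - 3 = -1)
R(G, I) = -13 + 3*G (R(G, I) = -4 - 3*(3 - G) = -4 - (9 - 3*G) = -4 + (-9 + 3*G) = -13 + 3*G)
Z(R(3, a(5)), L(1))² = ((-13 + 3*3)*(-1))² = ((-13 + 9)*(-1))² = (-4*(-1))² = 4² = 16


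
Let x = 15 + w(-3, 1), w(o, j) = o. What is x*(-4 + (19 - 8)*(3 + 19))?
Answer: 2856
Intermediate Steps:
x = 12 (x = 15 - 3 = 12)
x*(-4 + (19 - 8)*(3 + 19)) = 12*(-4 + (19 - 8)*(3 + 19)) = 12*(-4 + 11*22) = 12*(-4 + 242) = 12*238 = 2856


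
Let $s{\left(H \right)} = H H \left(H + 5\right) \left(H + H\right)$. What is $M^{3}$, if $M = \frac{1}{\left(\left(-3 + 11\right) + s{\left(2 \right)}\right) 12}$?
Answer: $\frac{1}{2985984000} \approx 3.349 \cdot 10^{-10}$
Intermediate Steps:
$s{\left(H \right)} = 2 H^{3} \left(5 + H\right)$ ($s{\left(H \right)} = H^{2} \left(5 + H\right) 2 H = H^{2} \cdot 2 H \left(5 + H\right) = 2 H^{3} \left(5 + H\right)$)
$M = \frac{1}{1440}$ ($M = \frac{1}{\left(\left(-3 + 11\right) + 2 \cdot 2^{3} \left(5 + 2\right)\right) 12} = \frac{1}{8 + 2 \cdot 8 \cdot 7} \cdot \frac{1}{12} = \frac{1}{8 + 112} \cdot \frac{1}{12} = \frac{1}{120} \cdot \frac{1}{12} = \frac{1}{1440} \approx 0.00069444$)
$M^{3} = \left(\frac{1}{1440}\right)^{3} = \frac{1}{2985984000}$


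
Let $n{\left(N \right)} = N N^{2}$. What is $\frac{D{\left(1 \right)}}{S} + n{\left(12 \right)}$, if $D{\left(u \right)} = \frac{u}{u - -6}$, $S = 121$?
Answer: $\frac{1463617}{847} \approx 1728.0$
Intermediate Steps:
$D{\left(u \right)} = \frac{u}{6 + u}$ ($D{\left(u \right)} = \frac{u}{u + 6} = \frac{u}{6 + u}$)
$n{\left(N \right)} = N^{3}$
$\frac{D{\left(1 \right)}}{S} + n{\left(12 \right)} = \frac{1 \frac{1}{6 + 1}}{121} + 12^{3} = 1 \cdot \frac{1}{7} \cdot \frac{1}{121} + 1728 = \frac{1}{7} \cdot \frac{1}{121} + 1728 = \frac{1}{847} + 1728 = \frac{1463617}{847}$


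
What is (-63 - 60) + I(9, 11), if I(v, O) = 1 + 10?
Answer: -112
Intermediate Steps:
I(v, O) = 11
(-63 - 60) + I(9, 11) = (-63 - 60) + 11 = -123 + 11 = -112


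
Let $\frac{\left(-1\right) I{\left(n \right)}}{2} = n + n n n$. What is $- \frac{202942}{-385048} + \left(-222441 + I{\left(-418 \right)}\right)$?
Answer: $\frac{28079174802787}{192524} \approx 1.4585 \cdot 10^{8}$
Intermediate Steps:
$I{\left(n \right)} = - 2 n - 2 n^{3}$ ($I{\left(n \right)} = - 2 \left(n + n n n\right) = - 2 \left(n + n n^{2}\right) = - 2 \left(n + n^{3}\right) = - 2 n - 2 n^{3}$)
$- \frac{202942}{-385048} + \left(-222441 + I{\left(-418 \right)}\right) = - \frac{202942}{-385048} - \left(222441 - 836 \left(1 + \left(-418\right)^{2}\right)\right) = \left(-202942\right) \left(- \frac{1}{385048}\right) - \left(222441 - 836 \left(1 + 174724\right)\right) = \frac{101471}{192524} - \left(222441 - 146070100\right) = \frac{101471}{192524} + \left(-222441 + 146070100\right) = \frac{101471}{192524} + 145847659 = \frac{28079174802787}{192524}$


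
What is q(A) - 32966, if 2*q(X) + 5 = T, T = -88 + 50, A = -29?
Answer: -65975/2 ≈ -32988.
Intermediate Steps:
T = -38
q(X) = -43/2 (q(X) = -5/2 + (½)*(-38) = -5/2 - 19 = -43/2)
q(A) - 32966 = -43/2 - 32966 = -65975/2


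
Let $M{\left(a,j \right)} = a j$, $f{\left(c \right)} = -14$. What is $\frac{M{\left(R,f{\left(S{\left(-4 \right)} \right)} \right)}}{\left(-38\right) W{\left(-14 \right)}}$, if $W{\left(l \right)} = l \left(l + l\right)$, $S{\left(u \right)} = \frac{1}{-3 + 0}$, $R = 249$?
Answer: $\frac{249}{1064} \approx 0.23402$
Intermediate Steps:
$S{\left(u \right)} = - \frac{1}{3}$ ($S{\left(u \right)} = \frac{1}{-3} = - \frac{1}{3}$)
$W{\left(l \right)} = 2 l^{2}$ ($W{\left(l \right)} = l 2 l = 2 l^{2}$)
$\frac{M{\left(R,f{\left(S{\left(-4 \right)} \right)} \right)}}{\left(-38\right) W{\left(-14 \right)}} = \frac{249 \left(-14\right)}{\left(-38\right) 2 \left(-14\right)^{2}} = - \frac{3486}{\left(-38\right) 2 \cdot 196} = - \frac{3486}{\left(-38\right) 392} = - \frac{3486}{-14896} = \left(-3486\right) \left(- \frac{1}{14896}\right) = \frac{249}{1064}$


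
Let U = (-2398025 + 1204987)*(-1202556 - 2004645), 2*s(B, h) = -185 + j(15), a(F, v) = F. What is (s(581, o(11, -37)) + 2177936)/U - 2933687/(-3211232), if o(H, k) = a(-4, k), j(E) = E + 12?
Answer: 510236850984332915/558508076232421728 ≈ 0.91357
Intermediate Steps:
j(E) = 12 + E
o(H, k) = -4
s(B, h) = -79 (s(B, h) = (-185 + (12 + 15))/2 = (-185 + 27)/2 = (1/2)*(-158) = -79)
U = 3826312666638 (U = -1193038*(-3207201) = 3826312666638)
(s(581, o(11, -37)) + 2177936)/U - 2933687/(-3211232) = (-79 + 2177936)/3826312666638 - 2933687/(-3211232) = 2177857*(1/3826312666638) - 2933687*(-1/3211232) = 197987/347846606058 + 2933687/3211232 = 510236850984332915/558508076232421728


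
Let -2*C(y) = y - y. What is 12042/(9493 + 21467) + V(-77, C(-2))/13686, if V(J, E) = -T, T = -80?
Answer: 4646767/11769960 ≈ 0.39480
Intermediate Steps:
C(y) = 0 (C(y) = -(y - y)/2 = -½*0 = 0)
V(J, E) = 80 (V(J, E) = -1*(-80) = 80)
12042/(9493 + 21467) + V(-77, C(-2))/13686 = 12042/(9493 + 21467) + 80/13686 = 12042/30960 + 80*(1/13686) = 12042*(1/30960) + 40/6843 = 669/1720 + 40/6843 = 4646767/11769960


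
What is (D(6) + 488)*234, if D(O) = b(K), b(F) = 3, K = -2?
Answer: 114894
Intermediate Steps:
D(O) = 3
(D(6) + 488)*234 = (3 + 488)*234 = 491*234 = 114894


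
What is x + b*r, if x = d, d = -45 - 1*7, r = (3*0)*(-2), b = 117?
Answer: -52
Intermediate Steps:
r = 0 (r = 0*(-2) = 0)
d = -52 (d = -45 - 7 = -52)
x = -52
x + b*r = -52 + 117*0 = -52 + 0 = -52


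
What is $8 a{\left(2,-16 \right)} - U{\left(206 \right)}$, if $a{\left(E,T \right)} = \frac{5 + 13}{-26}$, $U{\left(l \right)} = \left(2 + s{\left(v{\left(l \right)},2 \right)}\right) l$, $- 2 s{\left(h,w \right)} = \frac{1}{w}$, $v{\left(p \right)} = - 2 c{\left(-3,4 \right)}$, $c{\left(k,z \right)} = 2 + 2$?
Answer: $- \frac{9517}{26} \approx -366.04$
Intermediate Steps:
$c{\left(k,z \right)} = 4$
$v{\left(p \right)} = -8$ ($v{\left(p \right)} = \left(-2\right) 4 = -8$)
$s{\left(h,w \right)} = - \frac{1}{2 w}$
$U{\left(l \right)} = \frac{7 l}{4}$ ($U{\left(l \right)} = \left(2 - \frac{1}{2 \cdot 2}\right) l = \left(2 - \frac{1}{4}\right) l = \frac{7 l}{4}$)
$a{\left(E,T \right)} = - \frac{9}{13}$ ($a{\left(E,T \right)} = 18 \left(- \frac{1}{26}\right) = - \frac{9}{13}$)
$8 a{\left(2,-16 \right)} - U{\left(206 \right)} = 8 \left(- \frac{9}{13}\right) - \frac{7}{4} \cdot 206 = - \frac{72}{13} - \frac{721}{2} = - \frac{9517}{26}$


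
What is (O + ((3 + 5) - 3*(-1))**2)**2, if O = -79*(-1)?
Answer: 40000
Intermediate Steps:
O = 79
(O + ((3 + 5) - 3*(-1))**2)**2 = (79 + ((3 + 5) - 3*(-1))**2)**2 = (79 + (8 + 3)**2)**2 = (79 + 11**2)**2 = (79 + 121)**2 = 200**2 = 40000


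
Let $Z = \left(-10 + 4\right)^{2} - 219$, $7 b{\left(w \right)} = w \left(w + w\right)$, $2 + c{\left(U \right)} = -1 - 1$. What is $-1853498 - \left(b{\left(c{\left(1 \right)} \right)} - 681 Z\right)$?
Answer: $- \frac{13846879}{7} \approx -1.9781 \cdot 10^{6}$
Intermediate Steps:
$c{\left(U \right)} = -4$ ($c{\left(U \right)} = -2 - 2 = -4$)
$b{\left(w \right)} = \frac{2 w^{2}}{7}$ ($b{\left(w \right)} = \frac{w \left(w + w\right)}{7} = \frac{w 2 w}{7} = \frac{2 w^{2}}{7}$)
$Z = -183$ ($Z = \left(-6\right)^{2} - 219 = 36 - 219 = -183$)
$-1853498 - \left(b{\left(c{\left(1 \right)} \right)} - 681 Z\right) = -1853498 - \left(\frac{2 \left(-4\right)^{2}}{7} - -124623\right) = -1853498 - \left(\frac{2}{7} \cdot 16 + 124623\right) = -1853498 - \left(\frac{32}{7} + 124623\right) = -1853498 - \frac{872393}{7} = - \frac{13846879}{7}$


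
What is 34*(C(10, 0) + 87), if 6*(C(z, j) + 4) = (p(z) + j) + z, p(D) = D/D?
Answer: 8653/3 ≈ 2884.3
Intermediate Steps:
p(D) = 1
C(z, j) = -23/6 + j/6 + z/6 (C(z, j) = -4 + ((1 + j) + z)/6 = -4 + (1 + j + z)/6 = -4 + (⅙ + j/6 + z/6) = -23/6 + j/6 + z/6)
34*(C(10, 0) + 87) = 34*((-23/6 + (⅙)*0 + (⅙)*10) + 87) = 34*((-23/6 + 0 + 5/3) + 87) = 34*(-13/6 + 87) = 34*(509/6) = 8653/3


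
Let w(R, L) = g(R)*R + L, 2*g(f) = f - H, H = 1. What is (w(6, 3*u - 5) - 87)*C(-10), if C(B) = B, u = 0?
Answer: 770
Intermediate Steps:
g(f) = -½ + f/2 (g(f) = (f - 1*1)/2 = (f - 1)/2 = (-1 + f)/2 = -½ + f/2)
w(R, L) = L + R*(-½ + R/2) (w(R, L) = (-½ + R/2)*R + L = R*(-½ + R/2) + L = L + R*(-½ + R/2))
(w(6, 3*u - 5) - 87)*C(-10) = (((3*0 - 5) + (½)*6*(-1 + 6)) - 87)*(-10) = (((0 - 5) + (½)*6*5) - 87)*(-10) = ((-5 + 15) - 87)*(-10) = (10 - 87)*(-10) = -77*(-10) = 770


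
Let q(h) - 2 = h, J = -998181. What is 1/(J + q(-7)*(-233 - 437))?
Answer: -1/994831 ≈ -1.0052e-6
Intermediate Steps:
q(h) = 2 + h
1/(J + q(-7)*(-233 - 437)) = 1/(-998181 + (2 - 7)*(-233 - 437)) = 1/(-998181 - 5*(-670)) = 1/(-998181 + 3350) = 1/(-994831) = -1/994831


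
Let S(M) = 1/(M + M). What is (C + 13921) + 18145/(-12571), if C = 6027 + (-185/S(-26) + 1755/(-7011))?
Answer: 289537190212/9792809 ≈ 29566.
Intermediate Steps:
S(M) = 1/(2*M)
C = 12188818/779 (C = 6027 + (-185/((½)/(-26)) + 1755/(-7011)) = 6027 + (-185/((½)*(-1/26)) + 1755*(-1/7011)) = 6027 + (-185/(-1/52) - 195/779) = 6027 + (-185*(-52) - 195/779) = 6027 + (9620 - 195/779) = 6027 + 7493785/779 = 12188818/779 ≈ 15647.)
(C + 13921) + 18145/(-12571) = (12188818/779 + 13921) + 18145/(-12571) = 23033277/779 + 18145*(-1/12571) = 23033277/779 - 18145/12571 = 289537190212/9792809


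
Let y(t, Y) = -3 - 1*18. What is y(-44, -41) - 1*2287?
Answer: -2308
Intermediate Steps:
y(t, Y) = -21 (y(t, Y) = -3 - 18 = -21)
y(-44, -41) - 1*2287 = -21 - 1*2287 = -21 - 2287 = -2308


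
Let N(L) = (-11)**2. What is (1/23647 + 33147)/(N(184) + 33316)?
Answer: 783827110/790684739 ≈ 0.99133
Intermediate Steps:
N(L) = 121
(1/23647 + 33147)/(N(184) + 33316) = (1/23647 + 33147)/(121 + 33316) = (1/23647 + 33147)/33437 = (783827110/23647)*(1/33437) = 783827110/790684739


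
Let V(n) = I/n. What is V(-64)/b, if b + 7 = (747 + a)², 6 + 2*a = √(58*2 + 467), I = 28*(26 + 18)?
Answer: -8120563/233320394133 + 10912*√583/233320394133 ≈ -3.3675e-5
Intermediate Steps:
I = 1232 (I = 28*44 = 1232)
a = -3 + √583/2 (a = -3 + √(58*2 + 467)/2 = -3 + √(116 + 467)/2 = -3 + √583/2 ≈ 9.0727)
V(n) = 1232/n
b = -7 + (744 + √583/2)² (b = -7 + (747 + (-3 + √583/2))² = -7 + (744 + √583/2)² ≈ 5.7164e+5)
V(-64)/b = (1232/(-64))/(2214699/4 + 744*√583) = (1232*(-1/64))/(2214699/4 + 744*√583) = -77/(4*(2214699/4 + 744*√583))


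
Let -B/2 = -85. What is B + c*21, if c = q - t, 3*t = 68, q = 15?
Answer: 9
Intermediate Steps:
B = 170 (B = -2*(-85) = 170)
t = 68/3 (t = (1/3)*68 = 68/3 ≈ 22.667)
c = -23/3 (c = 15 - 1*68/3 = 15 - 68/3 = -23/3 ≈ -7.6667)
B + c*21 = 170 - 23/3*21 = 170 - 161 = 9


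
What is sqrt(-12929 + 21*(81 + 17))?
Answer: I*sqrt(10871) ≈ 104.26*I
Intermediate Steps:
sqrt(-12929 + 21*(81 + 17)) = sqrt(-12929 + 21*98) = sqrt(-12929 + 2058) = sqrt(-10871) = I*sqrt(10871)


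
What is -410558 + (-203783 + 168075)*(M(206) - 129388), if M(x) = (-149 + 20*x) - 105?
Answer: 4481729018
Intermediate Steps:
M(x) = -254 + 20*x
-410558 + (-203783 + 168075)*(M(206) - 129388) = -410558 + (-203783 + 168075)*((-254 + 20*206) - 129388) = -410558 - 35708*((-254 + 4120) - 129388) = -410558 - 35708*(3866 - 129388) = -410558 - 35708*(-125522) = -410558 + 4482139576 = 4481729018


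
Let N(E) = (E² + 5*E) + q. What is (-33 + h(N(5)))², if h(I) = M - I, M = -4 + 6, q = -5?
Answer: 5776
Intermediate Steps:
N(E) = -5 + E² + 5*E (N(E) = (E² + 5*E) - 5 = -5 + E² + 5*E)
M = 2
h(I) = 2 - I
(-33 + h(N(5)))² = (-33 + (2 - (-5 + 5² + 5*5)))² = (-33 + (2 - (-5 + 25 + 25)))² = (-33 + (2 - 1*45))² = (-33 + (2 - 45))² = (-33 - 43)² = (-76)² = 5776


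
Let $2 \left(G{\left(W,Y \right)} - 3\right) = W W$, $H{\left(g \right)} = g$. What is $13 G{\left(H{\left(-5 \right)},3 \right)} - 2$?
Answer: $\frac{399}{2} \approx 199.5$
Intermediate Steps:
$G{\left(W,Y \right)} = 3 + \frac{W^{2}}{2}$ ($G{\left(W,Y \right)} = 3 + \frac{W W}{2} = 3 + \frac{W^{2}}{2}$)
$13 G{\left(H{\left(-5 \right)},3 \right)} - 2 = 13 \left(3 + \frac{\left(-5\right)^{2}}{2}\right) - 2 = 13 \left(3 + \frac{1}{2} \cdot 25\right) - 2 = 13 \left(3 + \frac{25}{2}\right) - 2 = 13 \cdot \frac{31}{2} - 2 = \frac{403}{2} - 2 = \frac{399}{2}$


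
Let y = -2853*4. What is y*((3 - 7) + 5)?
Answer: -11412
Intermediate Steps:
y = -11412
y*((3 - 7) + 5) = -11412*((3 - 7) + 5) = -11412*(-4 + 5) = -11412*1 = -11412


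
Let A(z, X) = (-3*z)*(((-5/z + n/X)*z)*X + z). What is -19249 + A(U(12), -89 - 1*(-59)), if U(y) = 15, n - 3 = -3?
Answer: -26674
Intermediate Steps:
n = 0 (n = 3 - 3 = 0)
A(z, X) = -3*z*(z - 5*X) (A(z, X) = (-3*z)*(((-5/z + 0/X)*z)*X + z) = (-3*z)*(((-5/z + 0)*z)*X + z) = (-3*z)*(((-5/z)*z)*X + z) = (-3*z)*(-5*X + z) = (-3*z)*(z - 5*X) = -3*z*(z - 5*X))
-19249 + A(U(12), -89 - 1*(-59)) = -19249 + 3*15*(-1*15 + 5*(-89 - 1*(-59))) = -19249 + 3*15*(-15 + 5*(-89 + 59)) = -19249 + 3*15*(-15 + 5*(-30)) = -19249 + 3*15*(-15 - 150) = -19249 + 3*15*(-165) = -19249 - 7425 = -26674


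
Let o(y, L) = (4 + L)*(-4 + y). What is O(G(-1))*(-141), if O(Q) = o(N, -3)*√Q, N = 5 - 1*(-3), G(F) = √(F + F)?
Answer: -564*(-2)^(¼) ≈ -474.27 - 474.27*I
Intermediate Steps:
G(F) = √2*√F (G(F) = √(2*F) = √2*√F)
N = 8 (N = 5 + 3 = 8)
o(y, L) = (-4 + y)*(4 + L)
O(Q) = 4*√Q (O(Q) = (-16 - 4*(-3) + 4*8 - 3*8)*√Q = (-16 + 12 + 32 - 24)*√Q = 4*√Q)
O(G(-1))*(-141) = (4*√(√2*√(-1)))*(-141) = (4*√(√2*I))*(-141) = (4*√(I*√2))*(-141) = (4*(2^(¼)*√I))*(-141) = (4*2^(¼)*√I)*(-141) = -564*2^(¼)*√I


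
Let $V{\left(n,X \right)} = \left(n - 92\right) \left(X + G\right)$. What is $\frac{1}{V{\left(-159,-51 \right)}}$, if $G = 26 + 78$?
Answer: $- \frac{1}{13303} \approx -7.5171 \cdot 10^{-5}$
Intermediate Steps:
$G = 104$
$V{\left(n,X \right)} = \left(-92 + n\right) \left(104 + X\right)$ ($V{\left(n,X \right)} = \left(n - 92\right) \left(X + 104\right) = \left(-92 + n\right) \left(104 + X\right)$)
$\frac{1}{V{\left(-159,-51 \right)}} = \frac{1}{-9568 - -4692 + 104 \left(-159\right) - -8109} = \frac{1}{-9568 + 4692 - 16536 + 8109} = \frac{1}{-13303} = - \frac{1}{13303}$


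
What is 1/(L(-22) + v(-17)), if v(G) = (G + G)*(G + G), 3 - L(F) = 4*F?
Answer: 1/1247 ≈ 0.00080192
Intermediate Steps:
L(F) = 3 - 4*F
v(G) = 4*G² (v(G) = (2*G)*(2*G) = 4*G²)
1/(L(-22) + v(-17)) = 1/((3 - 4*(-22)) + 4*(-17)²) = 1/((3 + 88) + 4*289) = 1/(91 + 1156) = 1/1247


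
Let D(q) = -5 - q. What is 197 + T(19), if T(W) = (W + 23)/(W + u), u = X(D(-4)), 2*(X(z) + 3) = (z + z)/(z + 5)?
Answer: 599/3 ≈ 199.67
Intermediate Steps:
X(z) = -3 + z/(5 + z) (X(z) = -3 + ((z + z)/(z + 5))/2 = -3 + ((2*z)/(5 + z))/2 = -3 + (2*z/(5 + z))/2 = -3 + z/(5 + z))
u = -13/4 (u = (-15 - 2*(-5 - 1*(-4)))/(5 + (-5 - 1*(-4))) = (-15 - 2*(-5 + 4))/(5 + (-5 + 4)) = (-15 - 2*(-1))/(5 - 1) = (-15 + 2)/4 = (1/4)*(-13) = -13/4 ≈ -3.2500)
T(W) = (23 + W)/(-13/4 + W) (T(W) = (W + 23)/(W - 13/4) = (23 + W)/(-13/4 + W))
197 + T(19) = 197 + 4*(23 + 19)/(-13 + 4*19) = 197 + 4*42/(-13 + 76) = 197 + 4*42/63 = 197 + 4*(1/63)*42 = 197 + 8/3 = 599/3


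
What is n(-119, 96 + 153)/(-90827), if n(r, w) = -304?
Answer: 304/90827 ≈ 0.0033470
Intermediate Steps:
n(-119, 96 + 153)/(-90827) = -304/(-90827) = -304*(-1/90827) = 304/90827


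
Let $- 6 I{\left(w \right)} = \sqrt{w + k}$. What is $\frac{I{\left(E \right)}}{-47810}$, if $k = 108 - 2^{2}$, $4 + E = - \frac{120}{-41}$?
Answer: $\frac{\sqrt{43255}}{5880630} \approx 3.5367 \cdot 10^{-5}$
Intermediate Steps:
$E = - \frac{44}{41}$ ($E = -4 - \frac{120}{-41} = -4 - - \frac{120}{41} = -4 + \frac{120}{41} = - \frac{44}{41} \approx -1.0732$)
$k = 104$ ($k = 108 - 4 = 104$)
$I{\left(w \right)} = - \frac{\sqrt{104 + w}}{6}$ ($I{\left(w \right)} = - \frac{\sqrt{w + 104}}{6} = - \frac{\sqrt{104 + w}}{6}$)
$\frac{I{\left(E \right)}}{-47810} = \frac{\left(- \frac{1}{6}\right) \sqrt{104 - \frac{44}{41}}}{-47810} = - \frac{\sqrt{\frac{4220}{41}}}{6} \left(- \frac{1}{47810}\right) = - \frac{\frac{2}{41} \sqrt{43255}}{6} \left(- \frac{1}{47810}\right) = - \frac{\sqrt{43255}}{123} \left(- \frac{1}{47810}\right) = \frac{\sqrt{43255}}{5880630}$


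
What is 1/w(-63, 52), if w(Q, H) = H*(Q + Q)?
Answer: -1/6552 ≈ -0.00015263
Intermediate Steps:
w(Q, H) = 2*H*Q (w(Q, H) = H*(2*Q) = 2*H*Q)
1/w(-63, 52) = 1/(2*52*(-63)) = 1/(-6552) = -1/6552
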